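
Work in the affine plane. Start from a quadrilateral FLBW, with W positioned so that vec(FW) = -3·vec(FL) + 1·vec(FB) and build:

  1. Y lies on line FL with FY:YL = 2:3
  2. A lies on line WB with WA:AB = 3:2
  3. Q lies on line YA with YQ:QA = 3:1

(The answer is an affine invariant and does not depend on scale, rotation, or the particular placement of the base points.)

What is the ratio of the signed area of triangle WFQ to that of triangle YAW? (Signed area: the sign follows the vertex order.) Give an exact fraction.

Assign F = (0, 0), L = (1, 0), B = (0, 1), W = (-3, 1) — the answer is frame-independent, so this choice is without loss of generality.
1. Y lies on line FL with FY:YL = 2:3 ⇒ Y = (2/5, 0)
2. A lies on line WB with WA:AB = 3:2 ⇒ A = (-6/5, 1)
3. Q lies on line YA with YQ:QA = 3:1 ⇒ Q = (-4/5, 3/4)
2·[WFQ] = 29/20, 2·[YAW] = 9/5
[WFQ]:[YAW] = 29/20:9/5 = 29/36

[WFQ]:[YAW] = 29/36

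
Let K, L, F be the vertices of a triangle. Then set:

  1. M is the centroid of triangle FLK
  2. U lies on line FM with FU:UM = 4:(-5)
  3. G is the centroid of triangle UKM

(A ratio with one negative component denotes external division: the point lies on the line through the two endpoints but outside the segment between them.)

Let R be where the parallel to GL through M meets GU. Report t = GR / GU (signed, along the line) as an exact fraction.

Assign K = (0, 0), L = (1, 0), F = (0, 1) — the answer is frame-independent, so this choice is without loss of generality.
1. M is the centroid of triangle FLK ⇒ M = (1/3, 1/3)
2. U lies on line FM with FU:UM = 4:(-5) ⇒ U = (-4/3, 11/3)
3. G is the centroid of triangle UKM ⇒ G = (-1/3, 4/3)
through M parallel to GL: direction (4/3, -4/3); meets GU at R = (-1/12, 3/4)
R = G + t·(U−G) with t = -1/4

t = -1/4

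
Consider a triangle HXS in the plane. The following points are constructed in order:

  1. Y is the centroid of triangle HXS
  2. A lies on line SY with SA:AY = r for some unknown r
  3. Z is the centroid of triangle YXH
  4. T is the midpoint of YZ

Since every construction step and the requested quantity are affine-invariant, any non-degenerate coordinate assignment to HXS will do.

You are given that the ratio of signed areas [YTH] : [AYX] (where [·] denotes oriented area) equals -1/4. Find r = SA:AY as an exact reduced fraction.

Set H = (0, 0), X = (1, 0), S = (0, 1); any affine frame gives the same invariant.
1. Y is the centroid of triangle HXS ⇒ Y = (1/3, 1/3)
2. With SA:AY = r, write λ = r/(r+1) so A = S + λ·(Y−S); A is affine-linear in λ
3. Z is the centroid of triangle YXH ⇒ Z = (4/9, 1/9)
4. T is the midpoint of YZ ⇒ T = (7/18, 2/9)
Every point depending on A is an affine combination of A and λ-independent points, so each such coordinate is linear in λ; the λ² term in each signed area is a multiple of (Y−S)×(Y−S) = 0, so 2·[YTH] and 2·[AYX] are each linear in λ. Evaluating at λ=0 and λ=1:
  2·[YTH] = -1/18,   2·[AYX] = -1/3·λ + 1/3
So [YTH]:[AYX] = (-1/18) / (-1/3·λ + 1/3). Setting this equal to -1/4:
  -1/18 = -1/4·(-1/3·λ + 1/3)  ⇒  λ = 1/3
Then r = λ/(1−λ) = (1/3)/(2/3) = 1/2. Check: with r = 1/2, A = (1/9, 7/9) and [YTH]:[AYX] = -1/4 as required.

r = 1/2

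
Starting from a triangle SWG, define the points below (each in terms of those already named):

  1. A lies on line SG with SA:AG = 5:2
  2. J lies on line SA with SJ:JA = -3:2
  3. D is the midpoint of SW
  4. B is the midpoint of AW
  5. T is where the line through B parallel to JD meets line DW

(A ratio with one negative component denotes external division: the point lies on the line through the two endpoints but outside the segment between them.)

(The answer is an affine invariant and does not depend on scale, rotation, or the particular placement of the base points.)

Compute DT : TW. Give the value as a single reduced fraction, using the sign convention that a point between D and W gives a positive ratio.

Work in coordinates with S = (0, 0), W = (1, 0), G = (0, 1).
1. A lies on line SG with SA:AG = 5:2 ⇒ A = (0, 5/7)
2. J lies on line SA with SJ:JA = -3:2 ⇒ J = (0, 15/7)
3. D is the midpoint of SW ⇒ D = (1/2, 0)
4. B is the midpoint of AW ⇒ B = (1/2, 5/14)
5. T is where the line through B parallel to JD meets line DW ⇒ T = (7/12, 0)
T = D + t·(W−D) with t = 1/6, so DT:TW = t:(1−t) = 1/6:5/6

DT:TW = 1/5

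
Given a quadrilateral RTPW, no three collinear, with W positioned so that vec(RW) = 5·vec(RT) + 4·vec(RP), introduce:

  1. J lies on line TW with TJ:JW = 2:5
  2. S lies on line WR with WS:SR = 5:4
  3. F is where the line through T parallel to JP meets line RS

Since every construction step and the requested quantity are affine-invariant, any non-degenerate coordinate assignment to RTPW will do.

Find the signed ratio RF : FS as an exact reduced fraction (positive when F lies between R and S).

RF:FS = -9/229

Choose coordinates R = (0, 0), T = (1, 0), P = (0, 1), W = (5, 4).
1. J lies on line TW with TJ:JW = 2:5 ⇒ J = (15/7, 8/7)
2. S lies on line WR with WS:SR = 5:4 ⇒ S = (20/9, 16/9)
3. F is where the line through T parallel to JP meets line RS ⇒ F = (-1/11, -4/55)
F = R + t·(S−R) with t = -9/220, so RF:FS = t:(1−t) = -9/220:229/220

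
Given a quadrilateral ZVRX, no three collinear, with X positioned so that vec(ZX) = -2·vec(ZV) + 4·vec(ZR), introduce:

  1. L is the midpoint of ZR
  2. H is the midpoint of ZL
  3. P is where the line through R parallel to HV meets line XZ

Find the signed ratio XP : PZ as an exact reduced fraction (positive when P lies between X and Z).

XP:PZ = 5/2

Work in coordinates with Z = (0, 0), V = (1, 0), R = (0, 1), X = (-2, 4).
1. L is the midpoint of ZR ⇒ L = (0, 1/2)
2. H is the midpoint of ZL ⇒ H = (0, 1/4)
3. P is where the line through R parallel to HV meets line XZ ⇒ P = (-4/7, 8/7)
P = X + t·(Z−X) with t = 5/7, so XP:PZ = t:(1−t) = 5/7:2/7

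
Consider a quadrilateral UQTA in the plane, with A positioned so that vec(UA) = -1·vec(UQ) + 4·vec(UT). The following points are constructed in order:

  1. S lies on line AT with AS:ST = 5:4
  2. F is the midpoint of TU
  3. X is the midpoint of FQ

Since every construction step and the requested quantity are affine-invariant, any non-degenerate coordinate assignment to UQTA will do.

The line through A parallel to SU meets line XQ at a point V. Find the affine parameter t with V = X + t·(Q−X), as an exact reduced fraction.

Set U = (0, 0), Q = (1, 0), T = (0, 1), A = (-1, 4); any affine frame gives the same invariant.
1. S lies on line AT with AS:ST = 5:4 ⇒ S = (-4/9, 7/3)
2. F is the midpoint of TU ⇒ F = (0, 1/2)
3. X is the midpoint of FQ ⇒ X = (1/2, 1/4)
through A parallel to SU: direction (4/9, -7/3); meets XQ at V = (-7/19, 13/19)
V = X + t·(Q−X) with t = -33/19

t = -33/19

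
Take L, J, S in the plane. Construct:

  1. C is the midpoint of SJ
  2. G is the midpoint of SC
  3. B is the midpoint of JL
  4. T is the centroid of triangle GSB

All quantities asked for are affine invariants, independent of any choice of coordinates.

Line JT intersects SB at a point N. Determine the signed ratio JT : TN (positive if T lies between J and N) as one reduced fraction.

Work in coordinates with L = (0, 0), J = (1, 0), S = (0, 1).
1. C is the midpoint of SJ ⇒ C = (1/2, 1/2)
2. G is the midpoint of SC ⇒ G = (1/4, 3/4)
3. B is the midpoint of JL ⇒ B = (1/2, 0)
4. T is the centroid of triangle GSB ⇒ T = (1/4, 7/12)
line JT meets SB at N = (2/11, 7/11)
T = J + t·(N−J) with t = 11/12, so JT:TN = 11/12:1/12

JT:TN = 11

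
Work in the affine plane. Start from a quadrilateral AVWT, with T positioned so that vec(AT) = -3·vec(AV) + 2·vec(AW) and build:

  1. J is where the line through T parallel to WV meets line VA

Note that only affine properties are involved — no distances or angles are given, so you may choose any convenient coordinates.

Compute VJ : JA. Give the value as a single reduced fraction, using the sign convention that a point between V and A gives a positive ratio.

VJ:JA = -2

Assign A = (0, 0), V = (1, 0), W = (0, 1), T = (-3, 2) — the answer is frame-independent, so this choice is without loss of generality.
1. J is where the line through T parallel to WV meets line VA ⇒ J = (-1, 0)
J = V + t·(A−V) with t = 2, so VJ:JA = t:(1−t) = 2:-1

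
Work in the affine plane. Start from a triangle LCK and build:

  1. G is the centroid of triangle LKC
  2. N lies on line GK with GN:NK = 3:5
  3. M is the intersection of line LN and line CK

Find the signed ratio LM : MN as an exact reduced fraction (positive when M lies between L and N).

Choose coordinates L = (0, 0), C = (1, 0), K = (0, 1).
1. G is the centroid of triangle LKC ⇒ G = (1/3, 1/3)
2. N lies on line GK with GN:NK = 3:5 ⇒ N = (5/24, 7/12)
3. M is the intersection of line LN and line CK ⇒ M = (5/19, 14/19)
M = L + t·(N−L) with t = 24/19, so LM:MN = t:(1−t) = 24/19:-5/19

LM:MN = -24/5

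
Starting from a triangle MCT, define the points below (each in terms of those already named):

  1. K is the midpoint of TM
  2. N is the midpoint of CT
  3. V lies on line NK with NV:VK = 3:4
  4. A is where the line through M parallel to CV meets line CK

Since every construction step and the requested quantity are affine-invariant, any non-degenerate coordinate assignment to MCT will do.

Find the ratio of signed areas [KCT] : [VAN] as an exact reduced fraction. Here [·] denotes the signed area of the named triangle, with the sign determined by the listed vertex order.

Work in coordinates with M = (0, 0), C = (1, 0), T = (0, 1).
1. K is the midpoint of TM ⇒ K = (0, 1/2)
2. N is the midpoint of CT ⇒ N = (1/2, 1/2)
3. V lies on line NK with NV:VK = 3:4 ⇒ V = (2/7, 1/2)
4. A is where the line through M parallel to CV meets line CK ⇒ A = (-5/2, 7/4)
2·[KCT] = 1/2, 2·[VAN] = -15/56
[KCT]:[VAN] = 1/2:-15/56 = -28/15

[KCT]:[VAN] = -28/15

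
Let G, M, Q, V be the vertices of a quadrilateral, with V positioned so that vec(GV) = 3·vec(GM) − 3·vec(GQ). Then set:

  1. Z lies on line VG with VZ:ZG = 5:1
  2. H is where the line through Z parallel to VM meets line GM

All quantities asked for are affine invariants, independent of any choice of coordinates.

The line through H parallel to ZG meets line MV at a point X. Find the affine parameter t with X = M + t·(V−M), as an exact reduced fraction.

Work in coordinates with G = (0, 0), M = (1, 0), Q = (0, 1), V = (3, -3).
1. Z lies on line VG with VZ:ZG = 5:1 ⇒ Z = (1/2, -1/2)
2. H is where the line through Z parallel to VM meets line GM ⇒ H = (1/6, 0)
through H parallel to ZG: direction (-1/2, 1/2); meets MV at X = (8/3, -5/2)
X = M + t·(V−M) with t = 5/6

t = 5/6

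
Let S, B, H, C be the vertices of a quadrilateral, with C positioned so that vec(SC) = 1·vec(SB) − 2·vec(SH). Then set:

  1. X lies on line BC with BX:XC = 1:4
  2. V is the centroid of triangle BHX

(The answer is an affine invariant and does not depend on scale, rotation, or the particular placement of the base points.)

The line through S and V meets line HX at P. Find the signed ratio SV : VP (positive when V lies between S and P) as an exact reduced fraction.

Set S = (0, 0), B = (1, 0), H = (0, 1), C = (1, -2); any affine frame gives the same invariant.
1. X lies on line BC with BX:XC = 1:4 ⇒ X = (1, -2/5)
2. V is the centroid of triangle BHX ⇒ V = (2/3, 1/5)
line SV meets HX at P = (10/17, 3/17)
V = S + t·(P−S) with t = 17/15, so SV:VP = 17/15:-2/15

SV:VP = -17/2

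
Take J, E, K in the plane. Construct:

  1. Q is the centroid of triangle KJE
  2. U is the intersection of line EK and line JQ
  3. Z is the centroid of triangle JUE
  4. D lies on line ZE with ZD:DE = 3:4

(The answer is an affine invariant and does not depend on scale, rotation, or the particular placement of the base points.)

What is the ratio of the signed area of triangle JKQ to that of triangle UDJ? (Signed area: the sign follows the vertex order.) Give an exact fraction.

Assign J = (0, 0), E = (1, 0), K = (0, 1) — the answer is frame-independent, so this choice is without loss of generality.
1. Q is the centroid of triangle KJE ⇒ Q = (1/3, 1/3)
2. U is the intersection of line EK and line JQ ⇒ U = (1/2, 1/2)
3. Z is the centroid of triangle JUE ⇒ Z = (1/2, 1/6)
4. D lies on line ZE with ZD:DE = 3:4 ⇒ D = (5/7, 2/21)
2·[JKQ] = -1/3, 2·[UDJ] = -13/42
[JKQ]:[UDJ] = -1/3:-13/42 = 14/13

[JKQ]:[UDJ] = 14/13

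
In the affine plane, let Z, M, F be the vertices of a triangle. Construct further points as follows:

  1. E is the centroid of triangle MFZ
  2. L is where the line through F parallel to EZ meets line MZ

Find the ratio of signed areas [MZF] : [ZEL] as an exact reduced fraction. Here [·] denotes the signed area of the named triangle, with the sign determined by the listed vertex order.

[MZF]:[ZEL] = -3

Assign Z = (0, 0), M = (1, 0), F = (0, 1) — the answer is frame-independent, so this choice is without loss of generality.
1. E is the centroid of triangle MFZ ⇒ E = (1/3, 1/3)
2. L is where the line through F parallel to EZ meets line MZ ⇒ L = (-1, 0)
2·[MZF] = -1, 2·[ZEL] = 1/3
[MZF]:[ZEL] = -1:1/3 = -3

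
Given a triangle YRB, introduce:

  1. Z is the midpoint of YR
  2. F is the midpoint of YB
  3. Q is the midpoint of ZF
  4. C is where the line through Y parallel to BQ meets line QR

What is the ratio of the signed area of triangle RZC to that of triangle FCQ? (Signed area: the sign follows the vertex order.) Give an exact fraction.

Work in coordinates with Y = (0, 0), R = (1, 0), B = (0, 1).
1. Z is the midpoint of YR ⇒ Z = (1/2, 0)
2. F is the midpoint of YB ⇒ F = (0, 1/2)
3. Q is the midpoint of ZF ⇒ Q = (1/4, 1/4)
4. C is where the line through Y parallel to BQ meets line QR ⇒ C = (-1/8, 3/8)
2·[RZC] = -3/16, 2·[FCQ] = 1/16
[RZC]:[FCQ] = -3/16:1/16 = -3

[RZC]:[FCQ] = -3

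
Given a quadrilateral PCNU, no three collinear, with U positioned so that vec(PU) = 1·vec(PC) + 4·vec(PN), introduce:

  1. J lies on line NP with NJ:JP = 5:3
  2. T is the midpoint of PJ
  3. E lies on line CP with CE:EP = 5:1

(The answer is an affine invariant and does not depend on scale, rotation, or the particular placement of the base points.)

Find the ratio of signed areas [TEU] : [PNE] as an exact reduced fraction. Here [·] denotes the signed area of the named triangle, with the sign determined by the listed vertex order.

Choose coordinates P = (0, 0), C = (1, 0), N = (0, 1), U = (1, 4).
1. J lies on line NP with NJ:JP = 5:3 ⇒ J = (0, 3/8)
2. T is the midpoint of PJ ⇒ T = (0, 3/16)
3. E lies on line CP with CE:EP = 5:1 ⇒ E = (1/6, 0)
2·[TEU] = 79/96, 2·[PNE] = -1/6
[TEU]:[PNE] = 79/96:-1/6 = -79/16

[TEU]:[PNE] = -79/16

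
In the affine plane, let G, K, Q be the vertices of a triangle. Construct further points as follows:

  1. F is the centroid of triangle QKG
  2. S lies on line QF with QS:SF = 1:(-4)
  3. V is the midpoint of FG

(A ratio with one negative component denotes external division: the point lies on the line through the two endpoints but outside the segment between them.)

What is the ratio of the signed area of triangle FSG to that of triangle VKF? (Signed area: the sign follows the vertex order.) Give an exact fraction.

[FSG]:[VKF] = 8/3

Assign G = (0, 0), K = (1, 0), Q = (0, 1) — the answer is frame-independent, so this choice is without loss of generality.
1. F is the centroid of triangle QKG ⇒ F = (1/3, 1/3)
2. S lies on line QF with QS:SF = 1:(-4) ⇒ S = (-1/9, 11/9)
3. V is the midpoint of FG ⇒ V = (1/6, 1/6)
2·[FSG] = 4/9, 2·[VKF] = 1/6
[FSG]:[VKF] = 4/9:1/6 = 8/3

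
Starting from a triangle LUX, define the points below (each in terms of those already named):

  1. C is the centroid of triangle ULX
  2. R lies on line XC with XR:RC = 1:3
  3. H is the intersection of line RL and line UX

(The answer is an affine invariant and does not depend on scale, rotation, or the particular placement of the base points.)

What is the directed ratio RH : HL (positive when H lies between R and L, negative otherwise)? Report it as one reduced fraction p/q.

Choose coordinates L = (0, 0), U = (1, 0), X = (0, 1).
1. C is the centroid of triangle ULX ⇒ C = (1/3, 1/3)
2. R lies on line XC with XR:RC = 1:3 ⇒ R = (1/12, 5/6)
3. H is the intersection of line RL and line UX ⇒ H = (1/11, 10/11)
H = R + t·(L−R) with t = -1/11, so RH:HL = t:(1−t) = -1/11:12/11

RH:HL = -1/12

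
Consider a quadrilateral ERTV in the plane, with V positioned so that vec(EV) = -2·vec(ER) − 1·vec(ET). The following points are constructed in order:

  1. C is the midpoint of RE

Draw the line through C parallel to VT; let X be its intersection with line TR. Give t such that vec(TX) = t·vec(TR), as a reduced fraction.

Set E = (0, 0), R = (1, 0), T = (0, 1), V = (-2, -1); any affine frame gives the same invariant.
1. C is the midpoint of RE ⇒ C = (1/2, 0)
through C parallel to VT: direction (2, 2); meets TR at X = (3/4, 1/4)
X = T + t·(R−T) with t = 3/4

t = 3/4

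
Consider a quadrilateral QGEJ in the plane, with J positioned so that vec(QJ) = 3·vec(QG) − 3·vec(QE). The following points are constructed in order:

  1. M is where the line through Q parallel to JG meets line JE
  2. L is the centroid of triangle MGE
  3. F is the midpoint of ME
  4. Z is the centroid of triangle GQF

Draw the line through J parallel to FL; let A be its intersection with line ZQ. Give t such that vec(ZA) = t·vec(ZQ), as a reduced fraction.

Choose coordinates Q = (0, 0), G = (1, 0), E = (0, 1), J = (3, -3).
1. M is where the line through Q parallel to JG meets line JE ⇒ M = (-6, 9)
2. L is the centroid of triangle MGE ⇒ L = (-5/3, 10/3)
3. F is the midpoint of ME ⇒ F = (-3, 5)
4. Z is the centroid of triangle GQF ⇒ Z = (-2/3, 5/3)
through J parallel to FL: direction (4/3, -5/3); meets ZQ at A = (-3/5, 3/2)
A = Z + t·(Q−Z) with t = 1/10

t = 1/10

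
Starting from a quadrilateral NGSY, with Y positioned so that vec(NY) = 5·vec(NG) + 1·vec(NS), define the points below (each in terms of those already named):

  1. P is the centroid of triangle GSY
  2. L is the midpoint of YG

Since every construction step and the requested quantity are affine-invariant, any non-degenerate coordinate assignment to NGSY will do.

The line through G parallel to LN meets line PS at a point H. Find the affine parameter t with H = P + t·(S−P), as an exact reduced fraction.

t = -3/4

Choose coordinates N = (0, 0), G = (1, 0), S = (0, 1), Y = (5, 1).
1. P is the centroid of triangle GSY ⇒ P = (2, 2/3)
2. L is the midpoint of YG ⇒ L = (3, 1/2)
through G parallel to LN: direction (-3, -1/2); meets PS at H = (7/2, 5/12)
H = P + t·(S−P) with t = -3/4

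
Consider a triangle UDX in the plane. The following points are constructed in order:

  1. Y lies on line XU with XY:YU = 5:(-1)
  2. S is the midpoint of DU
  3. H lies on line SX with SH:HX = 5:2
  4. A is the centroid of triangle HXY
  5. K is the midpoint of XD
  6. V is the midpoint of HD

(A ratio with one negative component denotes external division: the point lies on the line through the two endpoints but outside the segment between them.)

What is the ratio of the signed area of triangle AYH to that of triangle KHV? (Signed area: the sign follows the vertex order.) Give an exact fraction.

Set U = (0, 0), D = (1, 0), X = (0, 1); any affine frame gives the same invariant.
1. Y lies on line XU with XY:YU = 5:(-1) ⇒ Y = (0, -1/4)
2. S is the midpoint of DU ⇒ S = (1/2, 0)
3. H lies on line SX with SH:HX = 5:2 ⇒ H = (1/7, 5/7)
4. A is the centroid of triangle HXY ⇒ A = (1/21, 41/84)
5. K is the midpoint of XD ⇒ K = (1/2, 1/2)
6. V is the midpoint of HD ⇒ V = (4/7, 5/14)
2·[AYH] = 5/84, 2·[KHV] = 1/28
[AYH]:[KHV] = 5/84:1/28 = 5/3

[AYH]:[KHV] = 5/3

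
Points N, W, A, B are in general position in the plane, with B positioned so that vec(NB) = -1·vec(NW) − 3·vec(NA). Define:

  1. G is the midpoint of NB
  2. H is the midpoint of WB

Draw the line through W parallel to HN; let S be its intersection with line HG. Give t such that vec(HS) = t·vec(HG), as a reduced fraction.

Choose coordinates N = (0, 0), W = (1, 0), A = (0, 1), B = (-1, -3).
1. G is the midpoint of NB ⇒ G = (-1/2, -3/2)
2. H is the midpoint of WB ⇒ H = (0, -3/2)
through W parallel to HN: direction (0, 3/2); meets HG at S = (1, -3/2)
S = H + t·(G−H) with t = -2

t = -2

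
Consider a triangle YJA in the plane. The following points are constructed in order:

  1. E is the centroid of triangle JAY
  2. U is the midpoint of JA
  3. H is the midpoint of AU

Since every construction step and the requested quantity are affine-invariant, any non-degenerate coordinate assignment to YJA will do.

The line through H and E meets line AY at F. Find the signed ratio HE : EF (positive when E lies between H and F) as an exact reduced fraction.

Choose coordinates Y = (0, 0), J = (1, 0), A = (0, 1).
1. E is the centroid of triangle JAY ⇒ E = (1/3, 1/3)
2. U is the midpoint of JA ⇒ U = (1/2, 1/2)
3. H is the midpoint of AU ⇒ H = (1/4, 3/4)
line HE meets AY at F = (0, 2)
E = H + t·(F−H) with t = -1/3, so HE:EF = -1/3:4/3

HE:EF = -1/4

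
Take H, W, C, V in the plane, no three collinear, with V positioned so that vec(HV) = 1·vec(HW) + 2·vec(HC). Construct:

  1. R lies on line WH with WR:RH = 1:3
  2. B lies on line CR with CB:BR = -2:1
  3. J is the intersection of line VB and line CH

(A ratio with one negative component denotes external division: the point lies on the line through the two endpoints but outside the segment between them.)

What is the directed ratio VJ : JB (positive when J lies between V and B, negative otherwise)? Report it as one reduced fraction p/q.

VJ:JB = -2/3

Set H = (0, 0), W = (1, 0), C = (0, 1), V = (1, 2); any affine frame gives the same invariant.
1. R lies on line WH with WR:RH = 1:3 ⇒ R = (3/4, 0)
2. B lies on line CR with CB:BR = -2:1 ⇒ B = (3/2, -1)
3. J is the intersection of line VB and line CH ⇒ J = (0, 8)
J = V + t·(B−V) with t = -2, so VJ:JB = t:(1−t) = -2:3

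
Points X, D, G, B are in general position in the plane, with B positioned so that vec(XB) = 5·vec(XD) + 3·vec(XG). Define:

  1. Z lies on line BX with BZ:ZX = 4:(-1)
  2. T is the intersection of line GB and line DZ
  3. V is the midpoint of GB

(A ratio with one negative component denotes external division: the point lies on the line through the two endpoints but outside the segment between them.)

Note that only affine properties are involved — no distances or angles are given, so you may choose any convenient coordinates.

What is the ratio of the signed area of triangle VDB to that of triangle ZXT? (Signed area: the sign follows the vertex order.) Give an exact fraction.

[VDB]:[ZXT] = 7/40

Choose coordinates X = (0, 0), D = (1, 0), G = (0, 1), B = (5, 3).
1. Z lies on line BX with BZ:ZX = 4:(-1) ⇒ Z = (-5/3, -1)
2. T is the intersection of line GB and line DZ ⇒ T = (-55, -21)
3. V is the midpoint of GB ⇒ V = (5/2, 2)
2·[VDB] = 7/2, 2·[ZXT] = 20
[VDB]:[ZXT] = 7/2:20 = 7/40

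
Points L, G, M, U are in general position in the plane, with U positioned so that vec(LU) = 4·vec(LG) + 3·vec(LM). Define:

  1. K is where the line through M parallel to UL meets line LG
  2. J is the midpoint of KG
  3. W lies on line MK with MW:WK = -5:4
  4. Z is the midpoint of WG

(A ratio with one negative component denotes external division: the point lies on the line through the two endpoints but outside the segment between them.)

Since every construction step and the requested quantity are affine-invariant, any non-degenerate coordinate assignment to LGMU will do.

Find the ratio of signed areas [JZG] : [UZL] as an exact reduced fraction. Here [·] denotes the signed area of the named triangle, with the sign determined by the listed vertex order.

Assign L = (0, 0), G = (1, 0), M = (0, 1), U = (4, 3) — the answer is frame-independent, so this choice is without loss of generality.
1. K is where the line through M parallel to UL meets line LG ⇒ K = (-4/3, 0)
2. J is the midpoint of KG ⇒ J = (-1/6, 0)
3. W lies on line MK with MW:WK = -5:4 ⇒ W = (-20/3, -4)
4. Z is the midpoint of WG ⇒ Z = (-17/6, -2)
2·[JZG] = 7/3, 2·[UZL] = 1/2
[JZG]:[UZL] = 7/3:1/2 = 14/3

[JZG]:[UZL] = 14/3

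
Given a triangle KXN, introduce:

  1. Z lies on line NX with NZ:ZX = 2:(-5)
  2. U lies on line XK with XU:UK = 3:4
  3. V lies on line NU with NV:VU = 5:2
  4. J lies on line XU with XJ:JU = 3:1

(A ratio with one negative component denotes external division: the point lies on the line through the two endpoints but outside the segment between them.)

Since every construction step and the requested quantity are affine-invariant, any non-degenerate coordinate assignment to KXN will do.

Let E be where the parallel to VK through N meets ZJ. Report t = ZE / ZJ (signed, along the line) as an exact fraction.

t = 136/313

Choose coordinates K = (0, 0), X = (1, 0), N = (0, 1).
1. Z lies on line NX with NZ:ZX = 2:(-5) ⇒ Z = (-2/3, 5/3)
2. U lies on line XK with XU:UK = 3:4 ⇒ U = (4/7, 0)
3. V lies on line NU with NV:VU = 5:2 ⇒ V = (20/49, 2/7)
4. J lies on line XU with XJ:JU = 3:1 ⇒ J = (19/28, 0)
through N parallel to VK: direction (-20/49, -2/7); meets ZJ at E = (-180/2191, 295/313)
E = Z + t·(J−Z) with t = 136/313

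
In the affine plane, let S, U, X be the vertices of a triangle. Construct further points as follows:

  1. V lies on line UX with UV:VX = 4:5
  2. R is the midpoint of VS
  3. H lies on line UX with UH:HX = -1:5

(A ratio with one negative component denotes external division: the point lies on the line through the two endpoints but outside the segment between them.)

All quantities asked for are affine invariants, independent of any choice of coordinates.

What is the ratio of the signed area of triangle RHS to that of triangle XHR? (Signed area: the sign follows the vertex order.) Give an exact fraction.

[RHS]:[XHR] = 5/9

Set S = (0, 0), U = (1, 0), X = (0, 1); any affine frame gives the same invariant.
1. V lies on line UX with UV:VX = 4:5 ⇒ V = (5/9, 4/9)
2. R is the midpoint of VS ⇒ R = (5/18, 2/9)
3. H lies on line UX with UH:HX = -1:5 ⇒ H = (5/4, -1/4)
2·[RHS] = -25/72, 2·[XHR] = -5/8
[RHS]:[XHR] = -25/72:-5/8 = 5/9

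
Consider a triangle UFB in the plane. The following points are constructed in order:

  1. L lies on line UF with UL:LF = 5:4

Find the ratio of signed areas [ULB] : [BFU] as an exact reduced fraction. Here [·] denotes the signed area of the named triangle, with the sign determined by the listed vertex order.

Set U = (0, 0), F = (1, 0), B = (0, 1); any affine frame gives the same invariant.
1. L lies on line UF with UL:LF = 5:4 ⇒ L = (5/9, 0)
2·[ULB] = 5/9, 2·[BFU] = -1
[ULB]:[BFU] = 5/9:-1 = -5/9

[ULB]:[BFU] = -5/9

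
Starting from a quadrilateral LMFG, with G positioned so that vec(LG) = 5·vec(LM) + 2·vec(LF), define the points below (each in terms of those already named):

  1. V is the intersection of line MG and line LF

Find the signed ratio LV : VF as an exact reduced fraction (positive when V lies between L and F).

LV:VF = -1/3

Choose coordinates L = (0, 0), M = (1, 0), F = (0, 1), G = (5, 2).
1. V is the intersection of line MG and line LF ⇒ V = (0, -1/2)
V = L + t·(F−L) with t = -1/2, so LV:VF = t:(1−t) = -1/2:3/2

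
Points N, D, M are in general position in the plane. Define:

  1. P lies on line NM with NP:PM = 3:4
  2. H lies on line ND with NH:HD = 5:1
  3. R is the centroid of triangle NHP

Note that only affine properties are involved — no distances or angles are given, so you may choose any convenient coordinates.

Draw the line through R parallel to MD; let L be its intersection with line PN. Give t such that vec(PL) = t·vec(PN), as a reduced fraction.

t = 1/54

Set N = (0, 0), D = (1, 0), M = (0, 1); any affine frame gives the same invariant.
1. P lies on line NM with NP:PM = 3:4 ⇒ P = (0, 3/7)
2. H lies on line ND with NH:HD = 5:1 ⇒ H = (5/6, 0)
3. R is the centroid of triangle NHP ⇒ R = (5/18, 1/7)
through R parallel to MD: direction (1, -1); meets PN at L = (0, 53/126)
L = P + t·(N−P) with t = 1/54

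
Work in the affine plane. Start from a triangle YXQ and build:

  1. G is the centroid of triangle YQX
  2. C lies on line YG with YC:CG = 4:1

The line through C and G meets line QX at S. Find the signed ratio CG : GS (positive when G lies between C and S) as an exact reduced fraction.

Assign Y = (0, 0), X = (1, 0), Q = (0, 1) — the answer is frame-independent, so this choice is without loss of generality.
1. G is the centroid of triangle YQX ⇒ G = (1/3, 1/3)
2. C lies on line YG with YC:CG = 4:1 ⇒ C = (4/15, 4/15)
line CG meets QX at S = (1/2, 1/2)
G = C + t·(S−C) with t = 2/7, so CG:GS = 2/7:5/7

CG:GS = 2/5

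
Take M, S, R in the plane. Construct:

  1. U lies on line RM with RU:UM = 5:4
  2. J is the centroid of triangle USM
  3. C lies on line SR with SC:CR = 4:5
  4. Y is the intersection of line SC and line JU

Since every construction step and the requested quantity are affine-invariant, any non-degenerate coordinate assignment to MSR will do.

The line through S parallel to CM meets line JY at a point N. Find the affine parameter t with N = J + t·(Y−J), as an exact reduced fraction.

Choose coordinates M = (0, 0), S = (1, 0), R = (0, 1).
1. U lies on line RM with RU:UM = 5:4 ⇒ U = (0, 4/9)
2. J is the centroid of triangle USM ⇒ J = (1/3, 4/27)
3. C lies on line SR with SC:CR = 4:5 ⇒ C = (5/9, 4/9)
4. Y is the intersection of line SC and line JU ⇒ Y = (5, -4)
through S parallel to CM: direction (-5/9, -4/9); meets JY at N = (14/19, -4/19)
N = J + t·(Y−J) with t = 23/266

t = 23/266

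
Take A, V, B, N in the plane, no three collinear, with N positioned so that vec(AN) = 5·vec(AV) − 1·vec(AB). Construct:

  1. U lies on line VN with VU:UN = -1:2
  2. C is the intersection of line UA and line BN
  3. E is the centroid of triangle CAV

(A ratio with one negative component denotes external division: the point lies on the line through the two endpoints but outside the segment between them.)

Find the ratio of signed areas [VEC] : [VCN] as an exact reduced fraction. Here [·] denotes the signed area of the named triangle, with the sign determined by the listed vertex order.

Work in coordinates with A = (0, 0), V = (1, 0), B = (0, 1), N = (5, -1).
1. U lies on line VN with VU:UN = -1:2 ⇒ U = (-3, 1)
2. C is the intersection of line UA and line BN ⇒ C = (15, -5)
3. E is the centroid of triangle CAV ⇒ E = (16/3, -5/3)
2·[VEC] = 5/3, 2·[VCN] = 6
[VEC]:[VCN] = 5/3:6 = 5/18

[VEC]:[VCN] = 5/18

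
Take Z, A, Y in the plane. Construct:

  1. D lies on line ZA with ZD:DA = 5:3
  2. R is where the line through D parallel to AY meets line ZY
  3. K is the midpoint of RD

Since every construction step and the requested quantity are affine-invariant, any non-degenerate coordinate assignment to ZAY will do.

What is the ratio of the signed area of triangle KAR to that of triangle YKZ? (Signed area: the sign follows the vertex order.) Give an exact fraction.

[KAR]:[YKZ] = -3/8

Assign Z = (0, 0), A = (1, 0), Y = (0, 1) — the answer is frame-independent, so this choice is without loss of generality.
1. D lies on line ZA with ZD:DA = 5:3 ⇒ D = (5/8, 0)
2. R is where the line through D parallel to AY meets line ZY ⇒ R = (0, 5/8)
3. K is the midpoint of RD ⇒ K = (5/16, 5/16)
2·[KAR] = 15/128, 2·[YKZ] = -5/16
[KAR]:[YKZ] = 15/128:-5/16 = -3/8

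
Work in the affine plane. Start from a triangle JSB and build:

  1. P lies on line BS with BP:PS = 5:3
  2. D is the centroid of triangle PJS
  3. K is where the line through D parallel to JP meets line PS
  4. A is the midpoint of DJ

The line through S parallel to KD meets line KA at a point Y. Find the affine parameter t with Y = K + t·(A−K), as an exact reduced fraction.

Set J = (0, 0), S = (1, 0), B = (0, 1); any affine frame gives the same invariant.
1. P lies on line BS with BP:PS = 5:3 ⇒ P = (5/8, 3/8)
2. D is the centroid of triangle PJS ⇒ D = (13/24, 1/8)
3. K is where the line through D parallel to JP meets line PS ⇒ K = (3/4, 1/4)
4. A is the midpoint of DJ ⇒ A = (13/48, 1/16)
through S parallel to KD: direction (-5/24, -1/8); meets KA at Y = (8/3, 1)
Y = K + t·(A−K) with t = -4

t = -4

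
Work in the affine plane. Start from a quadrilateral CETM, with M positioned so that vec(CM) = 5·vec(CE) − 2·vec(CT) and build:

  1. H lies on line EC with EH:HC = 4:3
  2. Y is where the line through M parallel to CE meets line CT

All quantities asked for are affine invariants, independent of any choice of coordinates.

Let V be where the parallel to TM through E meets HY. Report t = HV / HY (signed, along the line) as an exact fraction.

t = -12/79

Choose coordinates C = (0, 0), E = (1, 0), T = (0, 1), M = (5, -2).
1. H lies on line EC with EH:HC = 4:3 ⇒ H = (3/7, 0)
2. Y is where the line through M parallel to CE meets line CT ⇒ Y = (0, -2)
through E parallel to TM: direction (5, -3); meets HY at V = (39/79, 24/79)
V = H + t·(Y−H) with t = -12/79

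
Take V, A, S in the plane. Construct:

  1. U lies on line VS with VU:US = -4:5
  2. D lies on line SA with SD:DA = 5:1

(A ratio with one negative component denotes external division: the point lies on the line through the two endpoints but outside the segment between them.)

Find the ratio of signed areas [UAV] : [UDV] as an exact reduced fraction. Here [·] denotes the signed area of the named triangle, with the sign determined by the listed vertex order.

Assign V = (0, 0), A = (1, 0), S = (0, 1) — the answer is frame-independent, so this choice is without loss of generality.
1. U lies on line VS with VU:US = -4:5 ⇒ U = (0, -4)
2. D lies on line SA with SD:DA = 5:1 ⇒ D = (5/6, 1/6)
2·[UAV] = 4, 2·[UDV] = 10/3
[UAV]:[UDV] = 4:10/3 = 6/5

[UAV]:[UDV] = 6/5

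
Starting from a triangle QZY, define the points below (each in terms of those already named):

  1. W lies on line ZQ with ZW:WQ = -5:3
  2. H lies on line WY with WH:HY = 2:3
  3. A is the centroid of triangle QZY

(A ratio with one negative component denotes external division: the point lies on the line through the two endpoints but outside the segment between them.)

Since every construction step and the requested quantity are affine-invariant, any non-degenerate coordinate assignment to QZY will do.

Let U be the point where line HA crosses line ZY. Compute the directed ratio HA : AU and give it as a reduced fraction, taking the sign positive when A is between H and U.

Choose coordinates Q = (0, 0), Z = (1, 0), Y = (0, 1).
1. W lies on line ZQ with ZW:WQ = -5:3 ⇒ W = (-3/2, 0)
2. H lies on line WY with WH:HY = 2:3 ⇒ H = (-9/10, 2/5)
3. A is the centroid of triangle QZY ⇒ A = (1/3, 1/3)
line HA meets ZY at U = (24/35, 11/35)
A = H + t·(U−H) with t = 7/9, so HA:AU = 7/9:2/9

HA:AU = 7/2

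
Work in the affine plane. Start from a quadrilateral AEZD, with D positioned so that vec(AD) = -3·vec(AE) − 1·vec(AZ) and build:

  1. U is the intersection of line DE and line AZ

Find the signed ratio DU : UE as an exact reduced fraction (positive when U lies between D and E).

Choose coordinates A = (0, 0), E = (1, 0), Z = (0, 1), D = (-3, -1).
1. U is the intersection of line DE and line AZ ⇒ U = (0, -1/4)
U = D + t·(E−D) with t = 3/4, so DU:UE = t:(1−t) = 3/4:1/4

DU:UE = 3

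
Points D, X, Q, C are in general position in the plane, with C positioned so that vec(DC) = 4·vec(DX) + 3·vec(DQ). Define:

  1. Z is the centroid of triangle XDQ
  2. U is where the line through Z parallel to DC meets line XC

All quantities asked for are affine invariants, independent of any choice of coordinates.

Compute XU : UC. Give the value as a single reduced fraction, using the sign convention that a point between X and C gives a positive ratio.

XU:UC = -10

Assign D = (0, 0), X = (1, 0), Q = (0, 1), C = (4, 3) — the answer is frame-independent, so this choice is without loss of generality.
1. Z is the centroid of triangle XDQ ⇒ Z = (1/3, 1/3)
2. U is where the line through Z parallel to DC meets line XC ⇒ U = (13/3, 10/3)
U = X + t·(C−X) with t = 10/9, so XU:UC = t:(1−t) = 10/9:-1/9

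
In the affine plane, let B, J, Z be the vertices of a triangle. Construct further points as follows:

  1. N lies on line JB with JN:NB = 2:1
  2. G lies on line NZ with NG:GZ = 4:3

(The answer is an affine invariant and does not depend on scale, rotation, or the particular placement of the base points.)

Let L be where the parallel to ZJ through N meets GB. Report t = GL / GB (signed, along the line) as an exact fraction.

t = 8/15

Choose coordinates B = (0, 0), J = (1, 0), Z = (0, 1).
1. N lies on line JB with JN:NB = 2:1 ⇒ N = (1/3, 0)
2. G lies on line NZ with NG:GZ = 4:3 ⇒ G = (1/7, 4/7)
through N parallel to ZJ: direction (1, -1); meets GB at L = (1/15, 4/15)
L = G + t·(B−G) with t = 8/15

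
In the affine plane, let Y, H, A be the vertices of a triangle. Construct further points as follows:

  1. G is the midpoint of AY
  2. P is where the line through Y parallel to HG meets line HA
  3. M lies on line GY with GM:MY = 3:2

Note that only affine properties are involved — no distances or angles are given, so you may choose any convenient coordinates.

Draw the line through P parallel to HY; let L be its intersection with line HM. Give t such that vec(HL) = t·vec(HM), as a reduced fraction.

t = -5

Choose coordinates Y = (0, 0), H = (1, 0), A = (0, 1).
1. G is the midpoint of AY ⇒ G = (0, 1/2)
2. P is where the line through Y parallel to HG meets line HA ⇒ P = (2, -1)
3. M lies on line GY with GM:MY = 3:2 ⇒ M = (0, 1/5)
through P parallel to HY: direction (-1, 0); meets HM at L = (6, -1)
L = H + t·(M−H) with t = -5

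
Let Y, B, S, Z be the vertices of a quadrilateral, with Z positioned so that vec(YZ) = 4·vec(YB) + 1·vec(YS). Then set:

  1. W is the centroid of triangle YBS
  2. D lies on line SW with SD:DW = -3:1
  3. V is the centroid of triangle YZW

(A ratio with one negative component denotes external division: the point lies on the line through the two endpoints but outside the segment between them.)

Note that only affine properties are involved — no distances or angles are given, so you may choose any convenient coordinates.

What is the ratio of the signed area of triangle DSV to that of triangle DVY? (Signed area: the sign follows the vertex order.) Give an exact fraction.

[DSV]:[DVY] = -21/4

Set Y = (0, 0), B = (1, 0), S = (0, 1), Z = (4, 1); any affine frame gives the same invariant.
1. W is the centroid of triangle YBS ⇒ W = (1/3, 1/3)
2. D lies on line SW with SD:DW = -3:1 ⇒ D = (1/2, 0)
3. V is the centroid of triangle YZW ⇒ V = (13/9, 4/9)
2·[DSV] = -7/6, 2·[DVY] = 2/9
[DSV]:[DVY] = -7/6:2/9 = -21/4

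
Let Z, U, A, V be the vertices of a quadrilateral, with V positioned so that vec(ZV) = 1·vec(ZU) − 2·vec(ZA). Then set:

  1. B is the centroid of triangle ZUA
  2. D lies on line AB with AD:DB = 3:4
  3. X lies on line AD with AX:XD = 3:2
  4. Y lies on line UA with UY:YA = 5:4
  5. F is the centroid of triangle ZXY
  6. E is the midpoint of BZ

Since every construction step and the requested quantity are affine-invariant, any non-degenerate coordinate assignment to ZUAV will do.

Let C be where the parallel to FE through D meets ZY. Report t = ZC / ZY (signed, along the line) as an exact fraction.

t = 22/79

Work in coordinates with Z = (0, 0), U = (1, 0), A = (0, 1), V = (1, -2).
1. B is the centroid of triangle ZUA ⇒ B = (1/3, 1/3)
2. D lies on line AB with AD:DB = 3:4 ⇒ D = (1/7, 5/7)
3. X lies on line AD with AX:XD = 3:2 ⇒ X = (3/35, 29/35)
4. Y lies on line UA with UY:YA = 5:4 ⇒ Y = (4/9, 5/9)
5. F is the centroid of triangle ZXY ⇒ F = (167/945, 436/945)
6. E is the midpoint of BZ ⇒ E = (1/6, 1/6)
through D parallel to FE: direction (-19/1890, -557/1890); meets ZY at C = (88/711, 110/711)
C = Z + t·(Y−Z) with t = 22/79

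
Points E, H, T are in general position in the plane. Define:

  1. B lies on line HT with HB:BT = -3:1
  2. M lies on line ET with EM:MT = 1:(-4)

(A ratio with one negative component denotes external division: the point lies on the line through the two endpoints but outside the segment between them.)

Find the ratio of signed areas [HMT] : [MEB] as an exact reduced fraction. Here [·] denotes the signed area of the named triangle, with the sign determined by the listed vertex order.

[HMT]:[MEB] = -8

Work in coordinates with E = (0, 0), H = (1, 0), T = (0, 1).
1. B lies on line HT with HB:BT = -3:1 ⇒ B = (-1/2, 3/2)
2. M lies on line ET with EM:MT = 1:(-4) ⇒ M = (0, -1/3)
2·[HMT] = -4/3, 2·[MEB] = 1/6
[HMT]:[MEB] = -4/3:1/6 = -8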